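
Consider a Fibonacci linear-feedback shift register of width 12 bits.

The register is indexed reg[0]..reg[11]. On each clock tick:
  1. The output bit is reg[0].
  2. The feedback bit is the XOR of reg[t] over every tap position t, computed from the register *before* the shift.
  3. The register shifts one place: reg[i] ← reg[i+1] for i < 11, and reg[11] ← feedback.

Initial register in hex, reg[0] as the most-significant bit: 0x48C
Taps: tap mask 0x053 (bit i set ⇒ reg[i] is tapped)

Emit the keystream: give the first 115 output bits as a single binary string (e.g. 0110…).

tick  register→output (feedback)
  0  010010001100→0 (0)
  1  100100011000→1 (1)
  2  001000110001→0 (1)
  3  010001100011→0 (0)
  4  100011000110→1 (0)
  5  000110001100→0 (1)
  6  001100011001→0 (0)
  7  011000110010→0 (0)
  8  110001100100→1 (1)
  9  100011001001→1 (0)
 10  000110010010→0 (1)
 11  001100100101→0 (1)
 12  011001001011→0 (1)
 13  110010010111→1 (1)
 14  100100101111→1 (0)
 15  001001011110→0 (0)
 16  010010111100→0 (1)
 17  100101111001→1 (0)
 18  001011110010→0 (0)
 19  010111100100→0 (1)
 20  101111001001→1 (0)
 21  011110010010→0 (0)
 22  111100100100→1 (1)
 23  111001001001→1 (0)
 24  110010010010→1 (1)
 25  100100100101→1 (0)
 26  001001001010→0 (0)
 27  010010010100→0 (0)
 28  100100101000→1 (0)
 29  001001010000→0 (0)
 30  010010100000→0 (1)
 31  100101000001→1 (1)
 32  001010000011→0 (1)
 33  010100000111→0 (1)
 34  101000001111→1 (1)
 35  010000011111→0 (1)
 36  100000111111→1 (0)
 37  000001111110→0 (1)
 38  000011111101→0 (0)
 39  000111111010→0 (0)
 40  001111110100→0 (0)
 41  011111101000→0 (1)
 42  111111010001→1 (1)
 43  111110100011→1 (0)
 44  111101000110→1 (0)
 45  111010001100→1 (1)
 46  110100011001→1 (0)
 47  101000110010→1 (0)
 48  010001100100→0 (0)
 49  100011001000→1 (0)
 50  000110010000→0 (1)
 51  001100100001→0 (1)
 52  011001000011→0 (1)
 53  110010000111→1 (1)
 54  100100001111→1 (1)
 55  001000011111→0 (0)
 56  010000111110→0 (0)
 57  100001111100→1 (0)
 58  000011111000→0 (0)
 59  000111110000→0 (0)
 60  001111100000→0 (0)
 61  011111000000→0 (0)
 62  111110000000→1 (1)
 63  111100000001→1 (0)
 64  111000000010→1 (0)
 65  110000000100→1 (0)
 66  100000001000→1 (1)
 67  000000010001→0 (0)
 68  000000100010→0 (1)
 69  000001000101→0 (0)
 70  000010001010→0 (1)
 71  000100010101→0 (0)
 72  001000101010→0 (1)
 73  010001010101→0 (1)
 74  100010101011→1 (1)
 75  000101010111→0 (0)
 76  001010101110→0 (0)
 77  010101011100→0 (1)
 78  101010111001→1 (1)
 79  010101110011→0 (0)
 80  101011100110→1 (1)
 81  010111001101→0 (0)
 82  101110011010→1 (0)
 83  011100110100→0 (0)
 84  111001101000→1 (1)
 85  110011010001→1 (1)
 86  100110100011→1 (1)
 87  001101000111→0 (0)
 88  011010001110→0 (0)
 89  110100011100→1 (0)
 90  101000111000→1 (0)
 91  010001110000→0 (0)
 92  100011100000→1 (1)
 93  000111000001→0 (1)
 94  001110000011→0 (1)
 95  011100000111→0 (1)
 96  111000001111→1 (0)
 97  110000011110→1 (0)
 98  100000111100→1 (0)
 99  000001111000→0 (1)
100  000011110001→0 (0)
101  000111100010→0 (0)
102  001111000100→0 (1)
103  011110001001→0 (0)
104  111100010010→1 (0)
105  111000100100→1 (1)
106  110001001001→1 (0)
107  100010010010→1 (0)
108  000100100100→0 (1)
109  001001001001→0 (0)
110  010010010010→0 (0)
111  100100100100→1 (0)
112  001001001000→0 (0)
113  010010010000→0 (0)
114  100100100000→1 (0)

0100100011000110010010111100100100101000001111110100011001000011111000000010001010101110011010001110000011110001001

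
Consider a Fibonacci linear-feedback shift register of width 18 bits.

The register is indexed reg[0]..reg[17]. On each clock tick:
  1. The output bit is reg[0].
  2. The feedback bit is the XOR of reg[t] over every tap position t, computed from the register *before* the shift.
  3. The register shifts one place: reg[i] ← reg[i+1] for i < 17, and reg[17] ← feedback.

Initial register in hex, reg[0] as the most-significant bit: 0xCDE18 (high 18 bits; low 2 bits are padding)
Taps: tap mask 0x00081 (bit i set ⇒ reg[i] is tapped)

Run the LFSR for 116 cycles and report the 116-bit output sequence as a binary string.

11001101111000011000111101001001100010101110001100111110110111110001010001010101010011111011110010100100011110111010

step | reg (before) | out | fb
   0 | 110011011110000110 | 1 | 0
   1 | 100110111100001100 | 1 | 0
   2 | 001101111000011000 | 0 | 1
   3 | 011011110000110001 | 0 | 1
   4 | 110111100001100011 | 1 | 1
   5 | 101111000011000111 | 1 | 1
   6 | 011110000110001111 | 0 | 0
   7 | 111100001100011110 | 1 | 1
   8 | 111000011000111101 | 1 | 0
   9 | 110000110001111010 | 1 | 0
  10 | 100001100011110100 | 1 | 1
  11 | 000011000111101001 | 0 | 0
  12 | 000110001111010010 | 0 | 0
  13 | 001100011110100100 | 0 | 1
  14 | 011000111101001001 | 0 | 1
  15 | 110001111010010011 | 1 | 0
  16 | 100011110100100110 | 1 | 0
  17 | 000111101001001100 | 0 | 0
  18 | 001111010010011000 | 0 | 1
  19 | 011110100100110001 | 0 | 0
  20 | 111101001001100010 | 1 | 1
  21 | 111010010011000101 | 1 | 0
  22 | 110100100110001010 | 1 | 1
  23 | 101001001100010101 | 1 | 1
  24 | 010010011000101011 | 0 | 1
  25 | 100100110001010111 | 1 | 0
  26 | 001001100010101110 | 0 | 0
  27 | 010011000101011100 | 0 | 0
  28 | 100110001010111000 | 1 | 1
  29 | 001100010101110001 | 0 | 1
  30 | 011000101011100011 | 0 | 0
  31 | 110001010111000110 | 1 | 0
  32 | 100010101110001100 | 1 | 1
  33 | 000101011100011001 | 0 | 1
  34 | 001010111000110011 | 0 | 1
  35 | 010101110001100111 | 0 | 1
  36 | 101011100011001111 | 1 | 1
  37 | 010111000110011111 | 0 | 0
  38 | 101110001100111110 | 1 | 1
  39 | 011100011001111101 | 0 | 1
  40 | 111000110011111011 | 1 | 0
  41 | 110001100111110110 | 1 | 1
  42 | 100011001111101101 | 1 | 1
  43 | 000110011111011011 | 0 | 1
  44 | 001100111110110111 | 0 | 1
  45 | 011001111101101111 | 0 | 1
  46 | 110011111011011111 | 1 | 0
  47 | 100111110110111110 | 1 | 0
  48 | 001111101101111100 | 0 | 0
  49 | 011111011011111000 | 0 | 1
  50 | 111110110111110001 | 1 | 0
  51 | 111101101111100010 | 1 | 1
  52 | 111011011111000101 | 1 | 0
  53 | 110110111110001010 | 1 | 0
  54 | 101101111100010100 | 1 | 0
  55 | 011011111000101000 | 0 | 1
  56 | 110111110001010001 | 1 | 0
  57 | 101111100010100010 | 1 | 1
  58 | 011111000101000101 | 0 | 0
  59 | 111110001010001010 | 1 | 1
  60 | 111100010100010101 | 1 | 0
  61 | 111000101000101010 | 1 | 1
  62 | 110001010001010101 | 1 | 0
  63 | 100010100010101010 | 1 | 1
  64 | 000101000101010101 | 0 | 0
  65 | 001010001010101010 | 0 | 0
  66 | 010100010101010100 | 0 | 1
  67 | 101000101010101001 | 1 | 1
  68 | 010001010101010011 | 0 | 1
  69 | 100010101010100111 | 1 | 1
  70 | 000101010101001111 | 0 | 1
  71 | 001010101010011111 | 0 | 0
  72 | 010101010100111110 | 0 | 1
  73 | 101010101001111101 | 1 | 1
  74 | 010101010011111011 | 0 | 1
  75 | 101010100111110111 | 1 | 1
  76 | 010101001111101111 | 0 | 0
  77 | 101010011111011110 | 1 | 0
  78 | 010100111110111100 | 0 | 1
  79 | 101001111101111001 | 1 | 0
  80 | 010011111011110010 | 0 | 1
  81 | 100111110111100101 | 1 | 0
  82 | 001111101111001010 | 0 | 0
  83 | 011111011110010100 | 0 | 1
  84 | 111110111100101001 | 1 | 0
  85 | 111101111001010010 | 1 | 0
  86 | 111011110010100100 | 1 | 0
  87 | 110111100101001000 | 1 | 1
  88 | 101111001010010001 | 1 | 1
  89 | 011110010100100011 | 0 | 1
  90 | 111100101001000111 | 1 | 1
  91 | 111001010010001111 | 1 | 0
  92 | 110010100100011110 | 1 | 1
  93 | 100101001000111101 | 1 | 1
  94 | 001010010001111011 | 0 | 1
  95 | 010100100011110111 | 0 | 0
  96 | 101001000111101110 | 1 | 1
  97 | 010010001111011101 | 0 | 0
  98 | 100100011110111010 | 1 | 0
  99 | 001000111101110100 | 0 | 1
 100 | 010001111011101001 | 0 | 1
 101 | 100011110111010011 | 1 | 0
 102 | 000111101110100110 | 0 | 0
 103 | 001111011101001100 | 0 | 1
 104 | 011110111010011001 | 0 | 1
 105 | 111101110100110011 | 1 | 0
 106 | 111011101001100110 | 1 | 1
 107 | 110111010011001101 | 1 | 0
 108 | 101110100110011010 | 1 | 1
 109 | 011101001100110101 | 0 | 0
 110 | 111010011001101010 | 1 | 0
 111 | 110100110011010100 | 1 | 0
 112 | 101001100110101000 | 1 | 1
 113 | 010011001101010001 | 0 | 0
 114 | 100110011010100010 | 1 | 0
 115 | 001100110101000100 | 0 | 1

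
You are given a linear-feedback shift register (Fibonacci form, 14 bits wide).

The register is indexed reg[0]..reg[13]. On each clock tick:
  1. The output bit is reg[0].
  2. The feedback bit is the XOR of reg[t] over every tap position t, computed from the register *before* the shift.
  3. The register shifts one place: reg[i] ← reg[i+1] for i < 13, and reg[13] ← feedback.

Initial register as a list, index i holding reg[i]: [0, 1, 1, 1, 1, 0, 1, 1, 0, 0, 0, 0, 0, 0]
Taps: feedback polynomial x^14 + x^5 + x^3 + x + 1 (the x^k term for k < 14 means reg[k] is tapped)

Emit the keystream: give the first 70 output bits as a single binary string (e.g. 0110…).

k : reg_k → out_k, fb_k
0: 01111011000000 → 0, fb=0
1: 11110110000000 → 1, fb=0
2: 11101100000000 → 1, fb=1
3: 11011000000001 → 1, fb=1
4: 10110000000011 → 1, fb=0
5: 01100000000110 → 0, fb=1
6: 11000000001101 → 1, fb=0
7: 10000000011010 → 1, fb=1
8: 00000000110101 → 0, fb=0
9: 00000001101010 → 0, fb=0
10: 00000011010100 → 0, fb=0
11: 00000110101000 → 0, fb=1
12: 00001101010001 → 0, fb=1
13: 00011010100011 → 0, fb=1
14: 00110101000111 → 0, fb=0
15: 01101010001110 → 0, fb=1
16: 11010100011101 → 1, fb=0
17: 10101000111010 → 1, fb=1
18: 01010001110101 → 0, fb=0
19: 10100011101010 → 1, fb=1
20: 01000111010101 → 0, fb=0
21: 10001110101010 → 1, fb=0
22: 00011101010100 → 0, fb=0
23: 00111010101000 → 0, fb=1
24: 01110101010001 → 0, fb=1
25: 11101010100011 → 1, fb=0
26: 11010101000110 → 1, fb=0
27: 10101010001100 → 1, fb=1
28: 01010100011001 → 0, fb=1
29: 10101000110011 → 1, fb=1
30: 01010001100111 → 0, fb=0
31: 10100011001110 → 1, fb=1
32: 01000110011101 → 0, fb=0
33: 10001100111010 → 1, fb=0
34: 00011001110100 → 0, fb=1
35: 00110011101001 → 0, fb=1
36: 01100111010011 → 0, fb=0
37: 11001110100110 → 1, fb=1
38: 10011101001101 → 1, fb=1
39: 00111010011011 → 0, fb=1
40: 01110100110111 → 0, fb=1
41: 11101001101111 → 1, fb=0
42: 11010011011110 → 1, fb=1
43: 10100110111101 → 1, fb=0
44: 01001101111010 → 0, fb=0
45: 10011011110100 → 1, fb=0
46: 00110111101000 → 0, fb=0
47: 01101111010000 → 0, fb=0
48: 11011110100000 → 1, fb=0
49: 10111101000000 → 1, fb=1
50: 01111010000001 → 0, fb=0
51: 11110100000010 → 1, fb=0
52: 11101000000100 → 1, fb=0
53: 11010000001000 → 1, fb=1
54: 10100000010001 → 1, fb=1
55: 01000000100011 → 0, fb=1
56: 10000001000111 → 1, fb=1
57: 00000010001111 → 0, fb=0
58: 00000100011110 → 0, fb=1
59: 00001000111101 → 0, fb=0
60: 00010001111010 → 0, fb=1
61: 00100011110101 → 0, fb=0
62: 01000111101010 → 0, fb=0
63: 10001111010100 → 1, fb=0
64: 00011110101000 → 0, fb=0
65: 00111101010000 → 0, fb=0
66: 01111010100000 → 0, fb=0
67: 11110101000000 → 1, fb=0
68: 11101010000000 → 1, fb=0
69: 11010100000000 → 1, fb=0

0111101100000000110101000111010101000110011101001101111010000001000111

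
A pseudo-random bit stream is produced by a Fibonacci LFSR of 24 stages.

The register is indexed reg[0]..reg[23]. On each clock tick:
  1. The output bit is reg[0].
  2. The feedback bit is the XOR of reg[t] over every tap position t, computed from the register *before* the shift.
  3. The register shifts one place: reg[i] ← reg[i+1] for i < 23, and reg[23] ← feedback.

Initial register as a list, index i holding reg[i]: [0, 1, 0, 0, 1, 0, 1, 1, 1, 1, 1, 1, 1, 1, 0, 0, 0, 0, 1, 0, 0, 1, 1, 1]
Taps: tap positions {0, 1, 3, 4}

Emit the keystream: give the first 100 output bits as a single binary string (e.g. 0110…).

0100101111111100001001110011110000100111001000110110011100100010010010001110001001010000000100000001

step | reg (before) | out | fb
   0 | 010010111111110000100111 | 0 | 0
   1 | 100101111111100001001110 | 1 | 0
   2 | 001011111111000010011100 | 0 | 1
   3 | 010111111110000100111001 | 0 | 1
   4 | 101111111100001001110011 | 1 | 1
   5 | 011111111000010011100111 | 0 | 1
   6 | 111111110000100111001111 | 1 | 0
   7 | 111111100001001110011110 | 1 | 0
   8 | 111111000010011100111100 | 1 | 0
   9 | 111110000100111001111000 | 1 | 0
  10 | 111100001001110011110000 | 1 | 1
  11 | 111000010011100111100001 | 1 | 0
  12 | 110000100111001111000010 | 1 | 0
  13 | 100001001110011110000100 | 1 | 1
  14 | 000010011100111100001001 | 0 | 1
  15 | 000100111001111000010011 | 0 | 1
  16 | 001001110011110000100111 | 0 | 0
  17 | 010011100111100001001110 | 0 | 0
  18 | 100111001111000010011100 | 1 | 1
  19 | 001110011110000100111001 | 0 | 0
  20 | 011100111100001001110010 | 0 | 0
  21 | 111001111000010011100100 | 1 | 0
  22 | 110011110000100111001000 | 1 | 1
  23 | 100111100001001110010001 | 1 | 1
  24 | 001111000010011100100011 | 0 | 0
  25 | 011110000100111001000110 | 0 | 1
  26 | 111100001001110010001101 | 1 | 1
  27 | 111000010011100100011011 | 1 | 0
  28 | 110000100111001000110110 | 1 | 0
  29 | 100001001110010001101100 | 1 | 1
  30 | 000010011100100011011001 | 0 | 1
  31 | 000100111001000110110011 | 0 | 1
  32 | 001001110010001101100111 | 0 | 0
  33 | 010011100100011011001110 | 0 | 0
  34 | 100111001000110110011100 | 1 | 1
  35 | 001110010001101100111001 | 0 | 0
  36 | 011100100011011001110010 | 0 | 0
  37 | 111001000110110011100100 | 1 | 0
  38 | 110010001101100111001000 | 1 | 1
  39 | 100100011011001110010001 | 1 | 0
  40 | 001000110110011100100010 | 0 | 0
  41 | 010001101100111001000100 | 0 | 1
  42 | 100011011001110010001001 | 1 | 0
  43 | 000110110011100100010010 | 0 | 0
  44 | 001101100111001000100100 | 0 | 1
  45 | 011011001110010001001001 | 0 | 0
  46 | 110110011100100010010010 | 1 | 0
  47 | 101100111001000100100100 | 1 | 0
  48 | 011001110010001001001000 | 0 | 1
  49 | 110011100100010010010001 | 1 | 1
  50 | 100111001000100100100011 | 1 | 1
  51 | 001110010001001001000111 | 0 | 0
  52 | 011100100010010010001110 | 0 | 0
  53 | 111001000100100100011100 | 1 | 0
  54 | 110010001001001000111000 | 1 | 1
  55 | 100100010010010001110001 | 1 | 0
  56 | 001000100100100011100010 | 0 | 0
  57 | 010001001001000111000100 | 0 | 1
  58 | 100010010010001110001001 | 1 | 0
  59 | 000100100100011100010010 | 0 | 1
  60 | 001001001000111000100101 | 0 | 0
  61 | 010010010001110001001010 | 0 | 0
  62 | 100100100011100010010100 | 1 | 0
  63 | 001001000111000100101000 | 0 | 0
  64 | 010010001110001001010000 | 0 | 0
  65 | 100100011100010010100000 | 1 | 0
  66 | 001000111000100101000000 | 0 | 0
  67 | 010001110001001010000000 | 0 | 1
  68 | 100011100010010100000001 | 1 | 0
  69 | 000111000100101000000010 | 0 | 0
  70 | 001110001001010000000100 | 0 | 0
  71 | 011100010010100000001000 | 0 | 0
  72 | 111000100101000000010000 | 1 | 0
  73 | 110001001010000000100000 | 1 | 0
  74 | 100010010100000001000000 | 1 | 0
  75 | 000100101000000010000000 | 0 | 1
  76 | 001001010000000100000001 | 0 | 0
  77 | 010010100000001000000010 | 0 | 0
  78 | 100101000000010000000100 | 1 | 0
  79 | 001010000000100000001000 | 0 | 1
  80 | 010100000001000000010001 | 0 | 0
  81 | 101000000010000000100010 | 1 | 1
  82 | 010000000100000001000101 | 0 | 1
  83 | 100000001000000010001011 | 1 | 1
  84 | 000000010000000100010111 | 0 | 0
  85 | 000000100000001000101110 | 0 | 0
  86 | 000001000000010001011100 | 0 | 0
  87 | 000010000000100010111000 | 0 | 1
  88 | 000100000001000101110001 | 0 | 1
  89 | 001000000010001011100011 | 0 | 0
  90 | 010000000100010111000110 | 0 | 1
  91 | 100000001000101110001101 | 1 | 1
  92 | 000000010001011100011011 | 0 | 0
  93 | 000000100010111000110110 | 0 | 0
  94 | 000001000101110001101100 | 0 | 0
  95 | 000010001011100011011000 | 0 | 1
  96 | 000100010111000110110001 | 0 | 1
  97 | 001000101110001101100011 | 0 | 0
  98 | 010001011100011011000110 | 0 | 1
  99 | 100010111000110110001101 | 1 | 0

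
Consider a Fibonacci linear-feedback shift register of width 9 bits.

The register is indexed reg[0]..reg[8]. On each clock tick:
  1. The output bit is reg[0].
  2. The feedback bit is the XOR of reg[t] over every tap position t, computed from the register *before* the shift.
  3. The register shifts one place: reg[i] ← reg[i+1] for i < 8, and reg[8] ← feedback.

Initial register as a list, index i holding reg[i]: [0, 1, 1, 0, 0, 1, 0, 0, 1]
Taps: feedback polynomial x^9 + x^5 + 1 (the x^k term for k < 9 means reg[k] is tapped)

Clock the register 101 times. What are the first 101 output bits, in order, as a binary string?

tick  register→output (feedback)
  0  011001001→0 (1)
  1  110010011→1 (1)
  2  100100111→1 (1)
  3  001001111→0 (1)
  4  010011111→0 (1)
  5  100111111→1 (0)
  6  001111110→0 (1)
  7  011111101→0 (1)
  8  111111011→1 (0)
  9  111110110→1 (1)
 10  111101101→1 (0)
 11  111011010→1 (0)
 12  110110100→1 (1)
 13  101101001→1 (0)
 14  011010010→0 (0)
 15  110100100→1 (1)
 16  101001001→1 (0)
 17  010010010→0 (0)
 18  100100100→1 (1)
 19  001001001→0 (1)
 20  010010011→0 (0)
 21  100100110→1 (1)
 22  001001101→0 (1)
 23  010011011→0 (1)
 24  100110111→1 (1)
 25  001101111→0 (1)
 26  011011111→0 (1)
 27  110111111→1 (0)
 28  101111110→1 (0)
 29  011111100→0 (1)
 30  111111001→1 (0)
 31  111110010→1 (1)
 32  111100101→1 (1)
 33  111001011→1 (0)
 34  110010110→1 (1)
 35  100101101→1 (0)
 36  001011010→0 (1)
 37  010110101→0 (0)
 38  101101010→1 (0)
 39  011010100→0 (0)
 40  110101000→1 (0)
 41  101010000→1 (1)
 42  010100001→0 (0)
 43  101000010→1 (1)
 44  010000101→0 (0)
 45  100001010→1 (0)
 46  000010100→0 (0)
 47  000101000→0 (1)
 48  001010001→0 (0)
 49  010100010→0 (0)
 50  101000100→1 (1)
 51  010001001→0 (1)
 52  100010011→1 (1)
 53  000100111→0 (0)
 54  001001110→0 (1)
 55  010011101→0 (1)
 56  100111011→1 (0)
 57  001110110→0 (0)
 58  011101100→0 (1)
 59  111011001→1 (0)
 60  110110010→1 (1)
 61  101100101→1 (1)
 62  011001011→0 (1)
 63  110010111→1 (1)
 64  100101111→1 (0)
 65  001011110→0 (1)
 66  010111101→0 (1)
 67  101111011→1 (0)
 68  011110110→0 (0)
 69  111101100→1 (0)
 70  111011000→1 (0)
 71  110110000→1 (1)
 72  101100001→1 (1)
 73  011000011→0 (0)
 74  110000110→1 (1)
 75  100001101→1 (0)
 76  000011010→0 (1)
 77  000110101→0 (0)
 78  001101010→0 (1)
 79  011010101→0 (0)
 80  110101010→1 (0)
 81  101010100→1 (1)
 82  010101001→0 (1)
 83  101010011→1 (1)
 84  010100111→0 (0)
 85  101001110→1 (0)
 86  010011100→0 (1)
 87  100111001→1 (0)
 88  001110010→0 (0)
 89  011100100→0 (0)
 90  111001000→1 (0)
 91  110010000→1 (1)
 92  100100001→1 (1)
 93  001000011→0 (0)
 94  010000110→0 (0)
 95  100001100→1 (0)
 96  000011000→0 (1)
 97  000110001→0 (0)
 98  001100010→0 (0)
 99  011000100→0 (0)
100  110001000→1 (0)

01100100111111011010010010011011111100101101010000101000100111011001011110110000110101010011100100001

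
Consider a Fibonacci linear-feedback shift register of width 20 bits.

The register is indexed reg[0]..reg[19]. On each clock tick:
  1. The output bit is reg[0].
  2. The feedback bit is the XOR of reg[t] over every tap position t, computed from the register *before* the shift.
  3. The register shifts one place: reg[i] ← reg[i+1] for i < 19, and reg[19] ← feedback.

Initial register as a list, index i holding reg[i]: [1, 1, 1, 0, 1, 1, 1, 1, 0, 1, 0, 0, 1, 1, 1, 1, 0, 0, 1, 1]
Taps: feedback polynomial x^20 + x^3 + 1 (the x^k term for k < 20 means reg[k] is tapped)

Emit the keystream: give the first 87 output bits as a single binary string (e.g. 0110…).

111011110100111100111001010100110110111100111100100000010110110110001000101000000001110

k : reg_k → out_k, fb_k
0: 11101111010011110011 → 1, fb=1
1: 11011110100111100111 → 1, fb=0
2: 10111101001111001110 → 1, fb=0
3: 01111010011110011100 → 0, fb=1
4: 11110100111100111001 → 1, fb=0
5: 11101001111001110010 → 1, fb=1
6: 11010011110011100101 → 1, fb=0
7: 10100111100111001010 → 1, fb=1
8: 01001111001110010101 → 0, fb=0
9: 10011110011100101010 → 1, fb=0
10: 00111100111001010100 → 0, fb=1
11: 01111001110010101001 → 0, fb=1
12: 11110011100101010011 → 1, fb=0
13: 11100111001010100110 → 1, fb=1
14: 11001110010101001101 → 1, fb=1
15: 10011100101010011011 → 1, fb=0
16: 00111001010100110110 → 0, fb=1
17: 01110010101001101101 → 0, fb=1
18: 11100101010011011011 → 1, fb=1
19: 11001010100110110111 → 1, fb=1
20: 10010101001101101111 → 1, fb=0
21: 00101010011011011110 → 0, fb=0
22: 01010100110110111100 → 0, fb=1
23: 10101001101101111001 → 1, fb=1
24: 01010011011011110011 → 0, fb=1
25: 10100110110111100111 → 1, fb=1
26: 01001101101111001111 → 0, fb=0
27: 10011011011110011110 → 1, fb=0
28: 00110110111100111100 → 0, fb=1
29: 01101101111001111001 → 0, fb=0
30: 11011011110011110010 → 1, fb=0
31: 10110111100111100100 → 1, fb=0
32: 01101111001111001000 → 0, fb=0
33: 11011110011110010000 → 1, fb=0
34: 10111100111100100000 → 1, fb=0
35: 01111001111001000000 → 0, fb=1
36: 11110011110010000001 → 1, fb=0
37: 11100111100100000010 → 1, fb=1
38: 11001111001000000101 → 1, fb=1
39: 10011110010000001011 → 1, fb=0
40: 00111100100000010110 → 0, fb=1
41: 01111001000000101101 → 0, fb=1
42: 11110010000001011011 → 1, fb=0
43: 11100100000010110110 → 1, fb=1
44: 11001000000101101101 → 1, fb=1
45: 10010000001011011011 → 1, fb=0
46: 00100000010110110110 → 0, fb=0
47: 01000000101101101100 → 0, fb=0
48: 10000001011011011000 → 1, fb=1
49: 00000010110110110001 → 0, fb=0
50: 00000101101101100010 → 0, fb=0
51: 00001011011011000100 → 0, fb=0
52: 00010110110110001000 → 0, fb=1
53: 00101101101100010001 → 0, fb=0
54: 01011011011000100010 → 0, fb=1
55: 10110110110001000101 → 1, fb=0
56: 01101101100010001010 → 0, fb=0
57: 11011011000100010100 → 1, fb=0
58: 10110110001000101000 → 1, fb=0
59: 01101100010001010000 → 0, fb=0
60: 11011000100010100000 → 1, fb=0
61: 10110001000101000000 → 1, fb=0
62: 01100010001010000000 → 0, fb=0
63: 11000100010100000000 → 1, fb=1
64: 10001000101000000001 → 1, fb=1
65: 00010001010000000011 → 0, fb=1
66: 00100010100000000111 → 0, fb=0
67: 01000101000000001110 → 0, fb=0
68: 10001010000000011100 → 1, fb=1
69: 00010100000000111001 → 0, fb=1
70: 00101000000001110011 → 0, fb=0
71: 01010000000011100110 → 0, fb=1
72: 10100000000111001101 → 1, fb=1
73: 01000000001110011011 → 0, fb=0
74: 10000000011100110110 → 1, fb=1
75: 00000000111001101101 → 0, fb=0
76: 00000001110011011010 → 0, fb=0
77: 00000011100110110100 → 0, fb=0
78: 00000111001101101000 → 0, fb=0
79: 00001110011011010000 → 0, fb=0
80: 00011100110110100000 → 0, fb=1
81: 00111001101101000001 → 0, fb=1
82: 01110011011010000011 → 0, fb=1
83: 11100110110100000111 → 1, fb=1
84: 11001101101000001111 → 1, fb=1
85: 10011011010000011111 → 1, fb=0
86: 00110110100000111110 → 0, fb=1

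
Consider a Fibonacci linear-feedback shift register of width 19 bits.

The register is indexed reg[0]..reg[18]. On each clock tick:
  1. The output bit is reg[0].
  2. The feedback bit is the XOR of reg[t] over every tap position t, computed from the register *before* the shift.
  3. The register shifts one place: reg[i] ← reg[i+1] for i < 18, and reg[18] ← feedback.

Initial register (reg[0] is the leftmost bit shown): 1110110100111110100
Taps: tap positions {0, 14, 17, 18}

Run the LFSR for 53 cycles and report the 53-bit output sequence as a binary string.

11101101001111101000110010110101111111101000001110000

k : reg_k → out_k, fb_k
0: 1110110100111110100 → 1, fb=0
1: 1101101001111101000 → 1, fb=1
2: 1011010011111010001 → 1, fb=1
3: 0110100111110100011 → 0, fb=0
4: 1101001111101000110 → 1, fb=0
5: 1010011111010001100 → 1, fb=1
6: 0100111110100011001 → 0, fb=0
7: 1001111101000110010 → 1, fb=1
8: 0011111010001100101 → 0, fb=1
9: 0111110100011001011 → 0, fb=0
10: 1111101000110010110 → 1, fb=1
11: 1111010001100101101 → 1, fb=0
12: 1110100011001011010 → 1, fb=1
13: 1101000110010110101 → 1, fb=1
14: 1010001100101101011 → 1, fb=1
15: 0100011001011010111 → 0, fb=1
16: 1000110010110101111 → 1, fb=1
17: 0001100101101011111 → 0, fb=1
18: 0011001011010111111 → 0, fb=1
19: 0110010110101111111 → 0, fb=1
20: 1100101101011111111 → 1, fb=0
21: 1001011010111111110 → 1, fb=1
22: 0010110101111111101 → 0, fb=0
23: 0101101011111111010 → 0, fb=0
24: 1011010111111110100 → 1, fb=0
25: 0110101111111101000 → 0, fb=0
26: 1101011111111010000 → 1, fb=0
27: 1010111111110100000 → 1, fb=1
28: 0101111111101000001 → 0, fb=1
29: 1011111111010000011 → 1, fb=1
30: 0111111110100000111 → 0, fb=0
31: 1111111101000001110 → 1, fb=0
32: 1111111010000011100 → 1, fb=0
33: 1111110100000111000 → 1, fb=0
34: 1111101000001110000 → 1, fb=0
35: 1111010000011100000 → 1, fb=1
36: 1110100000111000001 → 1, fb=0
37: 1101000001110000010 → 1, fb=0
38: 1010000011100000100 → 1, fb=1
39: 0100000111000001001 → 0, fb=1
40: 1000001110000010011 → 1, fb=0
41: 0000011100000100110 → 0, fb=1
42: 0000111000001001101 → 0, fb=1
43: 0001110000010011011 → 0, fb=1
44: 0011100000100110111 → 0, fb=1
45: 0111000001001101111 → 0, fb=0
46: 1110000010011011110 → 1, fb=1
47: 1100000100110111101 → 1, fb=1
48: 1000001001101111011 → 1, fb=0
49: 0000010011011110110 → 0, fb=0
50: 0000100110111101100 → 0, fb=0
51: 0001001101111011000 → 0, fb=1
52: 0010011011110110001 → 0, fb=0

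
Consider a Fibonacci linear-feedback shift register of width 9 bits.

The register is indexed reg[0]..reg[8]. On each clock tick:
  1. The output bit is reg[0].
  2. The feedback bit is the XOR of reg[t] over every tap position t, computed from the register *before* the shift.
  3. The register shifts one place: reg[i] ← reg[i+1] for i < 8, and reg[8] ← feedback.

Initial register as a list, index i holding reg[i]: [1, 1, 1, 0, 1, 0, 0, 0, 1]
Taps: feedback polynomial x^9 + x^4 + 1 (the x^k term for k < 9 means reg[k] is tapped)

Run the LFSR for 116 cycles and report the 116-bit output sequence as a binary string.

tick  register→output (feedback)
  0  111010001→1 (0)
  1  110100010→1 (1)
  2  101000101→1 (1)
  3  010001011→0 (0)
  4  100010110→1 (0)
  5  000101100→0 (0)
  6  001011000→0 (1)
  7  010110001→0 (1)
  8  101100011→1 (1)
  9  011000111→0 (0)
 10  110001110→1 (1)
 11  100011101→1 (0)
 12  000111010→0 (1)
 13  001110101→0 (1)
 14  011101011→0 (0)
 15  111010110→1 (0)
 16  110101100→1 (1)
 17  101011001→1 (0)
 18  010110010→0 (1)
 19  101100101→1 (1)
 20  011001011→0 (0)
 21  110010110→1 (0)
 22  100101100→1 (1)
 23  001011001→0 (1)
 24  010110011→0 (1)
 25  101100111→1 (1)
 26  011001111→0 (0)
 27  110011110→1 (0)
 28  100111100→1 (0)
 29  001111000→0 (1)
 30  011110001→0 (1)
 31  111100011→1 (1)
 32  111000111→1 (1)
 33  110001111→1 (1)
 34  100011111→1 (0)
 35  000111110→0 (1)
 36  001111101→0 (1)
 37  011111011→0 (1)
 38  111110111→1 (0)
 39  111101110→1 (1)
 40  111011101→1 (0)
 41  110111010→1 (0)
 42  101110100→1 (0)
 43  011101000→0 (0)
 44  111010000→1 (0)
 45  110100000→1 (1)
 46  101000001→1 (1)
 47  010000011→0 (0)
 48  100000110→1 (1)
 49  000001101→0 (0)
 50  000011010→0 (1)
 51  000110101→0 (1)
 52  001101011→0 (0)
 53  011010110→0 (1)
 54  110101101→1 (1)
 55  101011011→1 (0)
 56  010110110→0 (1)
 57  101101101→1 (1)
 58  011011011→0 (1)
 59  110110111→1 (0)
 60  101101110→1 (1)
 61  011011101→0 (1)
 62  110111011→1 (0)
 63  101110110→1 (0)
 64  011101100→0 (0)
 65  111011000→1 (0)
 66  110110000→1 (0)
 67  101100000→1 (1)
 68  011000001→0 (0)
 69  110000010→1 (1)
 70  100000101→1 (1)
 71  000001011→0 (0)
 72  000010110→0 (1)
 73  000101101→0 (0)
 74  001011010→0 (1)
 75  010110101→0 (1)
 76  101101011→1 (1)
 77  011010111→0 (1)
 78  110101111→1 (1)
 79  101011111→1 (0)
 80  010111110→0 (1)
 81  101111101→1 (0)
 82  011111010→0 (1)
 83  111110101→1 (0)
 84  111101010→1 (1)
 85  111010101→1 (0)
 86  110101010→1 (1)
 87  101010101→1 (0)
 88  010101010→0 (0)
 89  101010100→1 (0)
 90  010101000→0 (0)
 91  101010000→1 (0)
 92  010100000→0 (0)
 93  101000000→1 (1)
 94  010000001→0 (0)
 95  100000010→1 (1)
 96  000000101→0 (0)
 97  000001010→0 (0)
 98  000010100→0 (1)
 99  000101001→0 (0)
100  001010010→0 (1)
101  010100101→0 (0)
102  101001010→1 (1)
103  010010101→0 (1)
104  100101011→1 (1)
105  001010111→0 (1)
106  010101111→0 (0)
107  101011110→1 (0)
108  010111100→0 (1)
109  101111001→1 (0)
110  011110010→0 (1)
111  111100101→1 (1)
112  111001011→1 (1)
113  110010111→1 (0)
114  100101110→1 (1)
115  001011101→0 (1)

11101000101100011101011001011001111000111110111010000011010110110111011000001011010111110101010100000010100101011110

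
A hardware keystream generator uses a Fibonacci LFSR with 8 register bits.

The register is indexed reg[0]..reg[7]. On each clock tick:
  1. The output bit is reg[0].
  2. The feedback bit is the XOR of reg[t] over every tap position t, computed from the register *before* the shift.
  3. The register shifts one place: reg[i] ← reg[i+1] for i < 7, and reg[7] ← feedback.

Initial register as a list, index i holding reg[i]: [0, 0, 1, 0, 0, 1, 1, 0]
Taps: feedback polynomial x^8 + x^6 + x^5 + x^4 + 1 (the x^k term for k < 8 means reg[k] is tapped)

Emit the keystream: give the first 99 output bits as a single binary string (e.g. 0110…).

step | reg (before) | out | fb
   0 | 00100110 | 0 | 0
   1 | 01001100 | 0 | 0
   2 | 10011000 | 1 | 0
   3 | 00110000 | 0 | 0
   4 | 01100000 | 0 | 0
   5 | 11000000 | 1 | 1
   6 | 10000001 | 1 | 1
   7 | 00000011 | 0 | 1
   8 | 00000111 | 0 | 0
   9 | 00001110 | 0 | 1
  10 | 00011101 | 0 | 0
  11 | 00111010 | 0 | 0
  12 | 01110100 | 0 | 1
  13 | 11101001 | 1 | 0
  14 | 11010010 | 1 | 0
  15 | 10100100 | 1 | 0
  16 | 01001000 | 0 | 1
  17 | 10010001 | 1 | 1
  18 | 00100011 | 0 | 1
  19 | 01000111 | 0 | 0
  20 | 10001110 | 1 | 0
  21 | 00011100 | 0 | 0
  22 | 00111000 | 0 | 1
  23 | 01110001 | 0 | 0
  24 | 11100010 | 1 | 0
  25 | 11000100 | 1 | 0
  26 | 10001000 | 1 | 0
  27 | 00010000 | 0 | 0
  28 | 00100000 | 0 | 0
  29 | 01000000 | 0 | 0
  30 | 10000000 | 1 | 1
  31 | 00000001 | 0 | 0
  32 | 00000010 | 0 | 1
  33 | 00000101 | 0 | 1
  34 | 00001011 | 0 | 0
  35 | 00010110 | 0 | 0
  36 | 00101100 | 0 | 0
  37 | 01011000 | 0 | 1
  38 | 10110001 | 1 | 1
  39 | 01100011 | 0 | 1
  40 | 11000111 | 1 | 1
  41 | 10001111 | 1 | 0
  42 | 00011110 | 0 | 1
  43 | 00111101 | 0 | 0
  44 | 01111010 | 0 | 0
  45 | 11110100 | 1 | 0
  46 | 11101000 | 1 | 0
  47 | 11010000 | 1 | 1
  48 | 10100001 | 1 | 1
  49 | 01000011 | 0 | 1
  50 | 10000111 | 1 | 1
  51 | 00001111 | 0 | 1
  52 | 00011111 | 0 | 1
  53 | 00111111 | 0 | 1
  54 | 01111111 | 0 | 1
  55 | 11111111 | 1 | 0
  56 | 11111110 | 1 | 0
  57 | 11111100 | 1 | 1
  58 | 11111001 | 1 | 0
  59 | 11110010 | 1 | 0
  60 | 11100100 | 1 | 0
  61 | 11001000 | 1 | 0
  62 | 10010000 | 1 | 1
  63 | 00100001 | 0 | 0
  64 | 01000010 | 0 | 1
  65 | 10000101 | 1 | 0
  66 | 00001010 | 0 | 0
  67 | 00010100 | 0 | 1
  68 | 00101001 | 0 | 1
  69 | 01010011 | 0 | 1
  70 | 10100111 | 1 | 1
  71 | 01001111 | 0 | 1
  72 | 10011111 | 1 | 0
  73 | 00111110 | 0 | 1
  74 | 01111101 | 0 | 0
  75 | 11111010 | 1 | 1
  76 | 11110101 | 1 | 0
  77 | 11101010 | 1 | 1
  78 | 11010101 | 1 | 0
  79 | 10101010 | 1 | 1
  80 | 01010101 | 0 | 1
  81 | 10101011 | 1 | 1
  82 | 01010111 | 0 | 0
  83 | 10101110 | 1 | 0
  84 | 01011100 | 0 | 0
  85 | 10111000 | 1 | 0
  86 | 01110000 | 0 | 0
  87 | 11100000 | 1 | 1
  88 | 11000001 | 1 | 1
  89 | 10000011 | 1 | 0
  90 | 00000110 | 0 | 0
  91 | 00001100 | 0 | 0
  92 | 00011000 | 0 | 1
  93 | 00110001 | 0 | 0
  94 | 01100010 | 0 | 1
  95 | 11000101 | 1 | 0
  96 | 10001010 | 1 | 1
  97 | 00010101 | 0 | 1
  98 | 00101011 | 0 | 0

001001100000011101001000111000100000001011000111101000011111111001000010100111110101010111000001100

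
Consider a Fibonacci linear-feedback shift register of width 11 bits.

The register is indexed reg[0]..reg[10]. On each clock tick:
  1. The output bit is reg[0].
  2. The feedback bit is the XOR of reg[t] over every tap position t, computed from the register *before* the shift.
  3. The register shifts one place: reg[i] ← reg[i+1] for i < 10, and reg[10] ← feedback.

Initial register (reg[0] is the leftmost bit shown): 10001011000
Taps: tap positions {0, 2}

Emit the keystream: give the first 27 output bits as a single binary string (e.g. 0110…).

step | reg (before) | out | fb
   0 | 10001011000 | 1 | 1
   1 | 00010110001 | 0 | 0
   2 | 00101100010 | 0 | 1
   3 | 01011000101 | 0 | 0
   4 | 10110001010 | 1 | 0
   5 | 01100010100 | 0 | 1
   6 | 11000101001 | 1 | 1
   7 | 10001010011 | 1 | 1
   8 | 00010100111 | 0 | 0
   9 | 00101001110 | 0 | 1
  10 | 01010011101 | 0 | 0
  11 | 10100111010 | 1 | 0
  12 | 01001110100 | 0 | 0
  13 | 10011101000 | 1 | 1
  14 | 00111010001 | 0 | 1
  15 | 01110100011 | 0 | 1
  16 | 11101000111 | 1 | 0
  17 | 11010001110 | 1 | 1
  18 | 10100011101 | 1 | 0
  19 | 01000111010 | 0 | 0
  20 | 10001110100 | 1 | 1
  21 | 00011101001 | 0 | 0
  22 | 00111010010 | 0 | 1
  23 | 01110100101 | 0 | 1
  24 | 11101001011 | 1 | 0
  25 | 11010010110 | 1 | 1
  26 | 10100101101 | 1 | 0

100010110001010011101000111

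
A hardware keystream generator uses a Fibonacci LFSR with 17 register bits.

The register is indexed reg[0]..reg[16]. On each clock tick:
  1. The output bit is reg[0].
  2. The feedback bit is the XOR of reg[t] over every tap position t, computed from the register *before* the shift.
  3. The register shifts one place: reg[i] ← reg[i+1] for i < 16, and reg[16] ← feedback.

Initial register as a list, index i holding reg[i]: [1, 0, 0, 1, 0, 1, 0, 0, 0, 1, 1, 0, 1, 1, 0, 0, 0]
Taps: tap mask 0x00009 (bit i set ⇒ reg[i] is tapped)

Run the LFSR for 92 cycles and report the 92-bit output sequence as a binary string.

k : reg_k → out_k, fb_k
0: 10010100011011000 → 1, fb=0
1: 00101000110110000 → 0, fb=0
2: 01010001101100000 → 0, fb=1
3: 10100011011000001 → 1, fb=1
4: 01000110110000011 → 0, fb=0
5: 10001101100000110 → 1, fb=1
6: 00011011000001101 → 0, fb=1
7: 00110110000011011 → 0, fb=1
8: 01101100000110111 → 0, fb=0
9: 11011000001101110 → 1, fb=0
10: 10110000011011100 → 1, fb=0
11: 01100000110111000 → 0, fb=0
12: 11000001101110000 → 1, fb=1
13: 10000011011100001 → 1, fb=1
14: 00000110111000011 → 0, fb=0
15: 00001101110000110 → 0, fb=0
16: 00011011100001100 → 0, fb=1
17: 00110111000011001 → 0, fb=1
18: 01101110000110011 → 0, fb=0
19: 11011100001100110 → 1, fb=0
20: 10111000011001100 → 1, fb=0
21: 01110000110011000 → 0, fb=1
22: 11100001100110001 → 1, fb=1
23: 11000011001100011 → 1, fb=1
24: 10000110011000111 → 1, fb=1
25: 00001100110001111 → 0, fb=0
26: 00011001100011110 → 0, fb=1
27: 00110011000111101 → 0, fb=1
28: 01100110001111011 → 0, fb=0
29: 11001100011110110 → 1, fb=1
30: 10011000111101101 → 1, fb=0
31: 00110001111011010 → 0, fb=1
32: 01100011110110101 → 0, fb=0
33: 11000111101101010 → 1, fb=1
34: 10001111011010101 → 1, fb=1
35: 00011110110101011 → 0, fb=1
36: 00111101101010111 → 0, fb=1
37: 01111011010101111 → 0, fb=1
38: 11110110101011111 → 1, fb=0
39: 11101101010111110 → 1, fb=1
40: 11011010101111101 → 1, fb=0
41: 10110101011111010 → 1, fb=0
42: 01101010111110100 → 0, fb=0
43: 11010101111101000 → 1, fb=0
44: 10101011111010000 → 1, fb=1
45: 01010111110100001 → 0, fb=1
46: 10101111101000011 → 1, fb=1
47: 01011111010000111 → 0, fb=1
48: 10111110100001111 → 1, fb=0
49: 01111101000011110 → 0, fb=1
50: 11111010000111101 → 1, fb=0
51: 11110100001111010 → 1, fb=0
52: 11101000011110100 → 1, fb=1
53: 11010000111101001 → 1, fb=0
54: 10100001111010010 → 1, fb=1
55: 01000011110100101 → 0, fb=0
56: 10000111101001010 → 1, fb=1
57: 00001111010010101 → 0, fb=0
58: 00011110100101010 → 0, fb=1
59: 00111101001010101 → 0, fb=1
60: 01111010010101011 → 0, fb=1
61: 11110100101010111 → 1, fb=0
62: 11101001010101110 → 1, fb=1
63: 11010010101011101 → 1, fb=0
64: 10100101010111010 → 1, fb=1
65: 01001010101110101 → 0, fb=0
66: 10010101011101010 → 1, fb=0
67: 00101010111010100 → 0, fb=0
68: 01010101110101000 → 0, fb=1
69: 10101011101010001 → 1, fb=1
70: 01010111010100011 → 0, fb=1
71: 10101110101000111 → 1, fb=1
72: 01011101010001111 → 0, fb=1
73: 10111010100011111 → 1, fb=0
74: 01110101000111110 → 0, fb=1
75: 11101010001111101 → 1, fb=1
76: 11010100011111011 → 1, fb=0
77: 10101000111110110 → 1, fb=1
78: 01010001111101101 → 0, fb=1
79: 10100011111011011 → 1, fb=1
80: 01000111110110111 → 0, fb=0
81: 10001111101101110 → 1, fb=1
82: 00011111011011101 → 0, fb=1
83: 00111110110111011 → 0, fb=1
84: 01111101101110111 → 0, fb=1
85: 11111011011101111 → 1, fb=0
86: 11110110111011110 → 1, fb=0
87: 11101101110111100 → 1, fb=1
88: 11011011101111001 → 1, fb=0
89: 10110111011110010 → 1, fb=0
90: 01101110111100100 → 0, fb=0
91: 11011101111001000 → 1, fb=0

10010100011011000001101110000110011000111101101010111110100001111010010101011101010001111101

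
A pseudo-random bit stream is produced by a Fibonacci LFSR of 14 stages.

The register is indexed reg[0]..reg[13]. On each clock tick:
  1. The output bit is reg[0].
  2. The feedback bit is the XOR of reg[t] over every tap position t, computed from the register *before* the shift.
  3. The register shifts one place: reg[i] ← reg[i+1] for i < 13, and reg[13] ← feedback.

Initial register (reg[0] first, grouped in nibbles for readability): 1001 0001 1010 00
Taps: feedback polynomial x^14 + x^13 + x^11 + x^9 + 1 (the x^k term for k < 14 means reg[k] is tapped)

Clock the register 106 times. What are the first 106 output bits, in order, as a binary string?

tick  register→output (feedback)
  0  10010001101000→1 (1)
  1  00100011010001→0 (0)
  2  01000110100010→0 (0)
  3  10001101000100→1 (0)
  4  00011010001000→0 (0)
  5  00110100010000→0 (1)
  6  01101000100001→0 (1)
  7  11010001000011→1 (0)
  8  10100010000110→1 (0)
  9  01000100001100→0 (1)
 10  10001000011001→1 (1)
 11  00010000110011→0 (0)
 12  00100001100110→0 (1)
 13  01000011001101→0 (0)
 14  10000110011010→1 (0)
 15  00001100110100→0 (0)
 16  00011001101000→0 (0)
 17  00110011010000→0 (1)
 18  01100110100001→0 (1)
 19  11001101000011→1 (0)
 20  10011010000110→1 (0)
 21  00110100001100→0 (1)
 22  01101000011001→0 (0)
 23  11010000110010→1 (0)
 24  10100001100100→1 (0)
 25  01000011001000→0 (0)
 26  10000110010000→1 (0)
 27  00001100100000→0 (0)
 28  00011001000000→0 (0)
 29  00110010000000→0 (0)
 30  01100100000000→0 (0)
 31  11001000000000→1 (1)
 32  10010000000001→1 (0)
 33  00100000000010→0 (0)
 34  01000000000100→0 (1)
 35  10000000001001→1 (0)
 36  00000000010010→0 (1)
 37  00000000100101→0 (0)
 38  00000001001010→0 (0)
 39  00000010010100→0 (0)
 40  00000100101000→0 (0)
 41  00001001010000→0 (1)
 42  00010010100001→0 (1)
 43  00100101000011→0 (1)
 44  01001010000111→0 (0)
 45  10010100001110→1 (0)
 46  00101000011100→0 (0)
 47  01010000111000→0 (1)
 48  10100001110001→1 (1)
 49  01000011100011→0 (1)
 50  10000111000111→1 (1)
 51  00001110001111→0 (0)
 52  00011100011110→0 (0)
 53  00111000111100→0 (0)
 54  01110001111000→0 (1)
 55  11100011110001→1 (1)
 56  11000111100011→1 (0)
 57  10001111000110→1 (0)
 58  00011110001100→0 (1)
 59  00111100011001→0 (0)
 60  01111000110010→0 (1)
 61  11110001100101→1 (1)
 62  11100011001011→1 (0)
 63  11000110010110→1 (1)
 64  10001100101101→1 (1)
 65  00011001011011→0 (0)
 66  00110010110110→0 (0)
 67  01100101101100→0 (1)
 68  11001011011001→1 (1)
 69  10010110110011→1 (1)
 70  00101101100111→0 (0)
 71  01011011001110→0 (1)
 72  10110110011101→1 (0)
 73  01101100111010→0 (1)
 74  11011001110101→1 (0)
 75  10110011101010→1 (1)
 76  01100111010101→0 (1)
 77  11001110101011→1 (0)
 78  10011101010110→1 (1)
 79  00111010101101→0 (0)
 80  01110101011010→0 (1)
 81  11101010110101→1 (0)
 82  11010101101010→1 (1)
 83  10101011010101→1 (0)
 84  01010110101010→0 (0)
 85  10101101010100→1 (1)
 86  01011010101001→0 (1)
 87  10110101010011→1 (1)
 88  01101010100111→0 (0)
 89  11010101001110→1 (0)
 90  10101010011100→1 (1)
 91  01010100111001→0 (0)
 92  10101001110010→1 (0)
 93  01010011100100→0 (1)
 94  10100111001001→1 (0)
 95  01001110010010→0 (1)
 96  10011100100101→1 (1)
 97  00111001001011→0 (1)
 98  01110010010111→0 (1)
 99  11100100101111→1 (1)
100  11001001011111→1 (0)
101  10010010111110→1 (1)
102  00100101111101→0 (1)
103  01001011111011→0 (0)
104  10010111110110→1 (1)
105  00101111101101→0 (0)

1001000110100010000110011010000110010000000001001010000111000111100011001011011001110101011010101001110010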